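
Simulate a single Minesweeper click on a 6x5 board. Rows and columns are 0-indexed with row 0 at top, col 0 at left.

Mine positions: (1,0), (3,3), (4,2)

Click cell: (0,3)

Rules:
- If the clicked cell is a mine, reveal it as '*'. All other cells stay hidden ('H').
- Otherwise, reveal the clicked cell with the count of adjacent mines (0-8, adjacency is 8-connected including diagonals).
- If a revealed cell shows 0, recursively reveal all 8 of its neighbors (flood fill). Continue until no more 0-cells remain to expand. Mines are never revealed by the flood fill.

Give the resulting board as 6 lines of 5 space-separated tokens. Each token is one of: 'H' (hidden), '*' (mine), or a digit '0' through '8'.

H 1 0 0 0
H 1 0 0 0
H 1 1 1 1
H H H H H
H H H H H
H H H H H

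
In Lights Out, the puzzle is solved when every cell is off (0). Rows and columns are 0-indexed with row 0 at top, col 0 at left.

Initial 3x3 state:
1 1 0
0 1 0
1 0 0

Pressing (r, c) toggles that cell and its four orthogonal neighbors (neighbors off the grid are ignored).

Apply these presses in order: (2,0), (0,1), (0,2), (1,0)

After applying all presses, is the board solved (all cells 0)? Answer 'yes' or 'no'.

Answer: no

Derivation:
After press 1 at (2,0):
1 1 0
1 1 0
0 1 0

After press 2 at (0,1):
0 0 1
1 0 0
0 1 0

After press 3 at (0,2):
0 1 0
1 0 1
0 1 0

After press 4 at (1,0):
1 1 0
0 1 1
1 1 0

Lights still on: 6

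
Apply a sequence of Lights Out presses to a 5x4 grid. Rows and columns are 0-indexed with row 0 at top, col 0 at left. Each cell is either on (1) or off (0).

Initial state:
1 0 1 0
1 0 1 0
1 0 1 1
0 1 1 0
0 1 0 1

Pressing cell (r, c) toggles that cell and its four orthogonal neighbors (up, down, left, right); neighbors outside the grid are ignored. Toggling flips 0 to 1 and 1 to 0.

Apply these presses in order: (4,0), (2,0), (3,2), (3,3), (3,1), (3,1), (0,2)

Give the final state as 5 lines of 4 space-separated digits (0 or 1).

After press 1 at (4,0):
1 0 1 0
1 0 1 0
1 0 1 1
1 1 1 0
1 0 0 1

After press 2 at (2,0):
1 0 1 0
0 0 1 0
0 1 1 1
0 1 1 0
1 0 0 1

After press 3 at (3,2):
1 0 1 0
0 0 1 0
0 1 0 1
0 0 0 1
1 0 1 1

After press 4 at (3,3):
1 0 1 0
0 0 1 0
0 1 0 0
0 0 1 0
1 0 1 0

After press 5 at (3,1):
1 0 1 0
0 0 1 0
0 0 0 0
1 1 0 0
1 1 1 0

After press 6 at (3,1):
1 0 1 0
0 0 1 0
0 1 0 0
0 0 1 0
1 0 1 0

After press 7 at (0,2):
1 1 0 1
0 0 0 0
0 1 0 0
0 0 1 0
1 0 1 0

Answer: 1 1 0 1
0 0 0 0
0 1 0 0
0 0 1 0
1 0 1 0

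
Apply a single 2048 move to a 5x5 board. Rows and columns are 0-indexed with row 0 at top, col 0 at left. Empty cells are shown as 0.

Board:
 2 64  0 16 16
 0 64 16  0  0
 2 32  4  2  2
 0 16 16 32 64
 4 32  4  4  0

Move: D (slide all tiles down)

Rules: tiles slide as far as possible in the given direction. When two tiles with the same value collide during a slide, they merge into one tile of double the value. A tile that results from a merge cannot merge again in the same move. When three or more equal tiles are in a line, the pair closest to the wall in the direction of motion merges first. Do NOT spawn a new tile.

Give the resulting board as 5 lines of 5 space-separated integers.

Slide down:
col 0: [2, 0, 2, 0, 4] -> [0, 0, 0, 4, 4]
col 1: [64, 64, 32, 16, 32] -> [0, 128, 32, 16, 32]
col 2: [0, 16, 4, 16, 4] -> [0, 16, 4, 16, 4]
col 3: [16, 0, 2, 32, 4] -> [0, 16, 2, 32, 4]
col 4: [16, 0, 2, 64, 0] -> [0, 0, 16, 2, 64]

Answer:   0   0   0   0   0
  0 128  16  16   0
  0  32   4   2  16
  4  16  16  32   2
  4  32   4   4  64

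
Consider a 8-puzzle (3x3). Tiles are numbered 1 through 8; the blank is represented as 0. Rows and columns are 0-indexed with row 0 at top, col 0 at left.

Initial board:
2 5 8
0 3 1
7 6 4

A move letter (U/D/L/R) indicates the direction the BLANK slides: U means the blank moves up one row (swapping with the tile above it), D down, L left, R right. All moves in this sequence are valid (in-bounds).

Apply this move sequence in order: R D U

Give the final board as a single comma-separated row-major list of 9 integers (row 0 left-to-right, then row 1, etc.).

After move 1 (R):
2 5 8
3 0 1
7 6 4

After move 2 (D):
2 5 8
3 6 1
7 0 4

After move 3 (U):
2 5 8
3 0 1
7 6 4

Answer: 2, 5, 8, 3, 0, 1, 7, 6, 4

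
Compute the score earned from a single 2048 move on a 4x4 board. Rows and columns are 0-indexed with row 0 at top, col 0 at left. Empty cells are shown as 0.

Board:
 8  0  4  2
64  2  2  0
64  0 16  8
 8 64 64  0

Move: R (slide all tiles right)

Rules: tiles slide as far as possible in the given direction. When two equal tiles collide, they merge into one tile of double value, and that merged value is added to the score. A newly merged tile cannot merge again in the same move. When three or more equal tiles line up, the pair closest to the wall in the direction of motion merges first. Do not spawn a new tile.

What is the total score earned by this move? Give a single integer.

Slide right:
row 0: [8, 0, 4, 2] -> [0, 8, 4, 2]  score +0 (running 0)
row 1: [64, 2, 2, 0] -> [0, 0, 64, 4]  score +4 (running 4)
row 2: [64, 0, 16, 8] -> [0, 64, 16, 8]  score +0 (running 4)
row 3: [8, 64, 64, 0] -> [0, 0, 8, 128]  score +128 (running 132)
Board after move:
  0   8   4   2
  0   0  64   4
  0  64  16   8
  0   0   8 128

Answer: 132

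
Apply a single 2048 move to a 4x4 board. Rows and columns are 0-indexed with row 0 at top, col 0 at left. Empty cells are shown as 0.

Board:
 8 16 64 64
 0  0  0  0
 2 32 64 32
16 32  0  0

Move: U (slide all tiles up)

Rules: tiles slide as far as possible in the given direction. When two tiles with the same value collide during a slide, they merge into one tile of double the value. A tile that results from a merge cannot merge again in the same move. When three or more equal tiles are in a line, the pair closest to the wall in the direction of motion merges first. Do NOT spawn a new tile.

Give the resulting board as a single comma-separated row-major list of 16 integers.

Answer: 8, 16, 128, 64, 2, 64, 0, 32, 16, 0, 0, 0, 0, 0, 0, 0

Derivation:
Slide up:
col 0: [8, 0, 2, 16] -> [8, 2, 16, 0]
col 1: [16, 0, 32, 32] -> [16, 64, 0, 0]
col 2: [64, 0, 64, 0] -> [128, 0, 0, 0]
col 3: [64, 0, 32, 0] -> [64, 32, 0, 0]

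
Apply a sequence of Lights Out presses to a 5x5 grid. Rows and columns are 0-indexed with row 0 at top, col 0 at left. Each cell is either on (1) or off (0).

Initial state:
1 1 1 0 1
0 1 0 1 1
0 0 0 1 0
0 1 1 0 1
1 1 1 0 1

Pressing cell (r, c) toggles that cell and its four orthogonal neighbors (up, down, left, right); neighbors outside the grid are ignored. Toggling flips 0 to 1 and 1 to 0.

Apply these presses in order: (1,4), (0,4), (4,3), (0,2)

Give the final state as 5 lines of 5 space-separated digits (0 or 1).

Answer: 1 0 0 0 1
0 1 1 0 1
0 0 0 1 1
0 1 1 1 1
1 1 0 1 0

Derivation:
After press 1 at (1,4):
1 1 1 0 0
0 1 0 0 0
0 0 0 1 1
0 1 1 0 1
1 1 1 0 1

After press 2 at (0,4):
1 1 1 1 1
0 1 0 0 1
0 0 0 1 1
0 1 1 0 1
1 1 1 0 1

After press 3 at (4,3):
1 1 1 1 1
0 1 0 0 1
0 0 0 1 1
0 1 1 1 1
1 1 0 1 0

After press 4 at (0,2):
1 0 0 0 1
0 1 1 0 1
0 0 0 1 1
0 1 1 1 1
1 1 0 1 0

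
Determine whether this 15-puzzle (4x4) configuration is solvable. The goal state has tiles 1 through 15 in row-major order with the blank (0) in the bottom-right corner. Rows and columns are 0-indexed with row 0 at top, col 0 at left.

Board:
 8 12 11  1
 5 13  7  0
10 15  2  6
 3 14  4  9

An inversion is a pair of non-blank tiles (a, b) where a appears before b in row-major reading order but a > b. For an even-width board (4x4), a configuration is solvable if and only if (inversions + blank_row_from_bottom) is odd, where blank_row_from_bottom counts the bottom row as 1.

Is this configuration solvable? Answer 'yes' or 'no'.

Answer: no

Derivation:
Inversions: 55
Blank is in row 1 (0-indexed from top), which is row 3 counting from the bottom (bottom = 1).
55 + 3 = 58, which is even, so the puzzle is not solvable.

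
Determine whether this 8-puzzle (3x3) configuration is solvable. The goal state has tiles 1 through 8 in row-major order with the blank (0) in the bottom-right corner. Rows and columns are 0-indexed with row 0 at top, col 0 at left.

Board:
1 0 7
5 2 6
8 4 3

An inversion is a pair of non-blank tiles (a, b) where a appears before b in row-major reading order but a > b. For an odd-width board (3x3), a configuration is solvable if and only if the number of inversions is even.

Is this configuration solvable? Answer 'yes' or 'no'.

Inversions (pairs i<j in row-major order where tile[i] > tile[j] > 0): 13
13 is odd, so the puzzle is not solvable.

Answer: no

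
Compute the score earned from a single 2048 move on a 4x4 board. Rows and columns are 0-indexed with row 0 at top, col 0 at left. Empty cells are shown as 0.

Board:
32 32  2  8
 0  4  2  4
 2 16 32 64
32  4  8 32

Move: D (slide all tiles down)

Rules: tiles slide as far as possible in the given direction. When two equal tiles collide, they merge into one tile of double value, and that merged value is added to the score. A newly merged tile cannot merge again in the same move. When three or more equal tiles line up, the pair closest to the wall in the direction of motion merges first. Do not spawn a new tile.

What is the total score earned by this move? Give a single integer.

Slide down:
col 0: [32, 0, 2, 32] -> [0, 32, 2, 32]  score +0 (running 0)
col 1: [32, 4, 16, 4] -> [32, 4, 16, 4]  score +0 (running 0)
col 2: [2, 2, 32, 8] -> [0, 4, 32, 8]  score +4 (running 4)
col 3: [8, 4, 64, 32] -> [8, 4, 64, 32]  score +0 (running 4)
Board after move:
 0 32  0  8
32  4  4  4
 2 16 32 64
32  4  8 32

Answer: 4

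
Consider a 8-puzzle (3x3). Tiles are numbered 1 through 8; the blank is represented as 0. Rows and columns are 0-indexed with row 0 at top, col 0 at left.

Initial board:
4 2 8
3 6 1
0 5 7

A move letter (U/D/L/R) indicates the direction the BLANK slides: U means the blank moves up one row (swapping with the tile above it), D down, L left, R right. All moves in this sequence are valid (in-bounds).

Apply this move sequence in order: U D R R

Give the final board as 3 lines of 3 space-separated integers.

After move 1 (U):
4 2 8
0 6 1
3 5 7

After move 2 (D):
4 2 8
3 6 1
0 5 7

After move 3 (R):
4 2 8
3 6 1
5 0 7

After move 4 (R):
4 2 8
3 6 1
5 7 0

Answer: 4 2 8
3 6 1
5 7 0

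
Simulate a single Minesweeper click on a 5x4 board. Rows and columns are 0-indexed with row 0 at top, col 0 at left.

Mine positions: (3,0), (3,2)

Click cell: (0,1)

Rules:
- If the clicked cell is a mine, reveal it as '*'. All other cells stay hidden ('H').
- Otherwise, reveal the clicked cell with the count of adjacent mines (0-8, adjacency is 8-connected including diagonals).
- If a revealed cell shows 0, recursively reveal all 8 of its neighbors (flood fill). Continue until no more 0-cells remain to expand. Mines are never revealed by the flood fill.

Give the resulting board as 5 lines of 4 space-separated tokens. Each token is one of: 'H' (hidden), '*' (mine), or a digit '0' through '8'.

0 0 0 0
0 0 0 0
1 2 1 1
H H H H
H H H H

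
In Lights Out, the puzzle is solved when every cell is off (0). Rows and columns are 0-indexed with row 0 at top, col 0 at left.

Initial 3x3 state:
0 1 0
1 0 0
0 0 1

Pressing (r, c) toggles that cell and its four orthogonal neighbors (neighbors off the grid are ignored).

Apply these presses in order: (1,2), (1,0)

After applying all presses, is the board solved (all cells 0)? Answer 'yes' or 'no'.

After press 1 at (1,2):
0 1 1
1 1 1
0 0 0

After press 2 at (1,0):
1 1 1
0 0 1
1 0 0

Lights still on: 5

Answer: no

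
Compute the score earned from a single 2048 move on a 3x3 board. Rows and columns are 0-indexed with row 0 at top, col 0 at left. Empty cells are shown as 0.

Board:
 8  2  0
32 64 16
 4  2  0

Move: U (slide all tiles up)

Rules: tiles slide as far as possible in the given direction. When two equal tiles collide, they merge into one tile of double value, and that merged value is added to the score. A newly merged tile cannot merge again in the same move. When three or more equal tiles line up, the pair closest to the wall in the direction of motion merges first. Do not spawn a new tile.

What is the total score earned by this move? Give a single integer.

Answer: 0

Derivation:
Slide up:
col 0: [8, 32, 4] -> [8, 32, 4]  score +0 (running 0)
col 1: [2, 64, 2] -> [2, 64, 2]  score +0 (running 0)
col 2: [0, 16, 0] -> [16, 0, 0]  score +0 (running 0)
Board after move:
 8  2 16
32 64  0
 4  2  0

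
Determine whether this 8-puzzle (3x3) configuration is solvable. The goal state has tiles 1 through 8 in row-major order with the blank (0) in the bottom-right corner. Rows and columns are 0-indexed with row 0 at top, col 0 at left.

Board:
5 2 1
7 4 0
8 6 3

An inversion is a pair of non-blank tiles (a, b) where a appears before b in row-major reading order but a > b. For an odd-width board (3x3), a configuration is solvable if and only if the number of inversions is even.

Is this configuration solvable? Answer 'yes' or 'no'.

Inversions (pairs i<j in row-major order where tile[i] > tile[j] > 0): 12
12 is even, so the puzzle is solvable.

Answer: yes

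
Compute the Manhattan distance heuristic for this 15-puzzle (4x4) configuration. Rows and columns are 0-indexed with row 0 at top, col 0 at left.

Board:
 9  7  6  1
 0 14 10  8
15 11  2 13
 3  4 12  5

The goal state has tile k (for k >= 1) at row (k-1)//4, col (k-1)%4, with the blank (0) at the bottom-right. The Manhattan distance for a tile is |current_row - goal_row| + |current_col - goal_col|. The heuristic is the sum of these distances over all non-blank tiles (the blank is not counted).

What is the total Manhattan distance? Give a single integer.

Tile 9: at (0,0), goal (2,0), distance |0-2|+|0-0| = 2
Tile 7: at (0,1), goal (1,2), distance |0-1|+|1-2| = 2
Tile 6: at (0,2), goal (1,1), distance |0-1|+|2-1| = 2
Tile 1: at (0,3), goal (0,0), distance |0-0|+|3-0| = 3
Tile 14: at (1,1), goal (3,1), distance |1-3|+|1-1| = 2
Tile 10: at (1,2), goal (2,1), distance |1-2|+|2-1| = 2
Tile 8: at (1,3), goal (1,3), distance |1-1|+|3-3| = 0
Tile 15: at (2,0), goal (3,2), distance |2-3|+|0-2| = 3
Tile 11: at (2,1), goal (2,2), distance |2-2|+|1-2| = 1
Tile 2: at (2,2), goal (0,1), distance |2-0|+|2-1| = 3
Tile 13: at (2,3), goal (3,0), distance |2-3|+|3-0| = 4
Tile 3: at (3,0), goal (0,2), distance |3-0|+|0-2| = 5
Tile 4: at (3,1), goal (0,3), distance |3-0|+|1-3| = 5
Tile 12: at (3,2), goal (2,3), distance |3-2|+|2-3| = 2
Tile 5: at (3,3), goal (1,0), distance |3-1|+|3-0| = 5
Sum: 2 + 2 + 2 + 3 + 2 + 2 + 0 + 3 + 1 + 3 + 4 + 5 + 5 + 2 + 5 = 41

Answer: 41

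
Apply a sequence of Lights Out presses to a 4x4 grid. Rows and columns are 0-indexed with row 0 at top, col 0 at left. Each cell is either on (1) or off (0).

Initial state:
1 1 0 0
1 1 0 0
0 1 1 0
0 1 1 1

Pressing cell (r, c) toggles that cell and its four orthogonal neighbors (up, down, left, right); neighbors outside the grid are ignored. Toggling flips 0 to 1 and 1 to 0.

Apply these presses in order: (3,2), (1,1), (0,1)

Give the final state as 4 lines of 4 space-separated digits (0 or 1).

After press 1 at (3,2):
1 1 0 0
1 1 0 0
0 1 0 0
0 0 0 0

After press 2 at (1,1):
1 0 0 0
0 0 1 0
0 0 0 0
0 0 0 0

After press 3 at (0,1):
0 1 1 0
0 1 1 0
0 0 0 0
0 0 0 0

Answer: 0 1 1 0
0 1 1 0
0 0 0 0
0 0 0 0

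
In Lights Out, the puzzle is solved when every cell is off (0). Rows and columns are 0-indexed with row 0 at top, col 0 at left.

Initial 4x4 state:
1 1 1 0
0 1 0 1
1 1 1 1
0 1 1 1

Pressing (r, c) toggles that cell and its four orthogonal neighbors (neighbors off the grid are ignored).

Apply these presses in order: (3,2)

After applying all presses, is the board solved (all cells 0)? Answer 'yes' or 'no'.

After press 1 at (3,2):
1 1 1 0
0 1 0 1
1 1 0 1
0 0 0 0

Lights still on: 8

Answer: no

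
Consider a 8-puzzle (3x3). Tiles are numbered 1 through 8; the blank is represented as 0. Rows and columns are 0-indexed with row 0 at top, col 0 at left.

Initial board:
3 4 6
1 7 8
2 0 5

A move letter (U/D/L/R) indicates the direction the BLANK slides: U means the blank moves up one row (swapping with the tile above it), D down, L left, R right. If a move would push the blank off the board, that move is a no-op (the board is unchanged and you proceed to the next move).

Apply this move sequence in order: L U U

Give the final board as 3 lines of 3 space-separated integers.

After move 1 (L):
3 4 6
1 7 8
0 2 5

After move 2 (U):
3 4 6
0 7 8
1 2 5

After move 3 (U):
0 4 6
3 7 8
1 2 5

Answer: 0 4 6
3 7 8
1 2 5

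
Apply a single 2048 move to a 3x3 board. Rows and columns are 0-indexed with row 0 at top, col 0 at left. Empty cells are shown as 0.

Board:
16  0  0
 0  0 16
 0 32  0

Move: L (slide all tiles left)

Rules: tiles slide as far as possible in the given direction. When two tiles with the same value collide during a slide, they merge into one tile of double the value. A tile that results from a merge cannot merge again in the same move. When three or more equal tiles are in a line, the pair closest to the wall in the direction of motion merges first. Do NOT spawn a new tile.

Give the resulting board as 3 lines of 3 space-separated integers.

Answer: 16  0  0
16  0  0
32  0  0

Derivation:
Slide left:
row 0: [16, 0, 0] -> [16, 0, 0]
row 1: [0, 0, 16] -> [16, 0, 0]
row 2: [0, 32, 0] -> [32, 0, 0]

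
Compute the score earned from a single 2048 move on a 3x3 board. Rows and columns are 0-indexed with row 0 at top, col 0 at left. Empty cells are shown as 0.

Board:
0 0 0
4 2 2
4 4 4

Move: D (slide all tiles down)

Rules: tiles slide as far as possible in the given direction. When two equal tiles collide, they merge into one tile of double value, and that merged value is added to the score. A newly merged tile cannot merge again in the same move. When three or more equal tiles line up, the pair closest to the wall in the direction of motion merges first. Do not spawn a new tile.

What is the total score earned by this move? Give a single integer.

Slide down:
col 0: [0, 4, 4] -> [0, 0, 8]  score +8 (running 8)
col 1: [0, 2, 4] -> [0, 2, 4]  score +0 (running 8)
col 2: [0, 2, 4] -> [0, 2, 4]  score +0 (running 8)
Board after move:
0 0 0
0 2 2
8 4 4

Answer: 8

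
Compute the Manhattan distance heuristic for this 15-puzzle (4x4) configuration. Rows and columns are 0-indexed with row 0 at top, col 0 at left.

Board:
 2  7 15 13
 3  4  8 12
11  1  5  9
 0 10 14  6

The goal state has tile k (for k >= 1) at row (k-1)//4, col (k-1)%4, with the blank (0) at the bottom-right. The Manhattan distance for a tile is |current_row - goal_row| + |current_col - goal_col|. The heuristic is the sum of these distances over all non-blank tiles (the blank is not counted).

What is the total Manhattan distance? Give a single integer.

Answer: 37

Derivation:
Tile 2: at (0,0), goal (0,1), distance |0-0|+|0-1| = 1
Tile 7: at (0,1), goal (1,2), distance |0-1|+|1-2| = 2
Tile 15: at (0,2), goal (3,2), distance |0-3|+|2-2| = 3
Tile 13: at (0,3), goal (3,0), distance |0-3|+|3-0| = 6
Tile 3: at (1,0), goal (0,2), distance |1-0|+|0-2| = 3
Tile 4: at (1,1), goal (0,3), distance |1-0|+|1-3| = 3
Tile 8: at (1,2), goal (1,3), distance |1-1|+|2-3| = 1
Tile 12: at (1,3), goal (2,3), distance |1-2|+|3-3| = 1
Tile 11: at (2,0), goal (2,2), distance |2-2|+|0-2| = 2
Tile 1: at (2,1), goal (0,0), distance |2-0|+|1-0| = 3
Tile 5: at (2,2), goal (1,0), distance |2-1|+|2-0| = 3
Tile 9: at (2,3), goal (2,0), distance |2-2|+|3-0| = 3
Tile 10: at (3,1), goal (2,1), distance |3-2|+|1-1| = 1
Tile 14: at (3,2), goal (3,1), distance |3-3|+|2-1| = 1
Tile 6: at (3,3), goal (1,1), distance |3-1|+|3-1| = 4
Sum: 1 + 2 + 3 + 6 + 3 + 3 + 1 + 1 + 2 + 3 + 3 + 3 + 1 + 1 + 4 = 37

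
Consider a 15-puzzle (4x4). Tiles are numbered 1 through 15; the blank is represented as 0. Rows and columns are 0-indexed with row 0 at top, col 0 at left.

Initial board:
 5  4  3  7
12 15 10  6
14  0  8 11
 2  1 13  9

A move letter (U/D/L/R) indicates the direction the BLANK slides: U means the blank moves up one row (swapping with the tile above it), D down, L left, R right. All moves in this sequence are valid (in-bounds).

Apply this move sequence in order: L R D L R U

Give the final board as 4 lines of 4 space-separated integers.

After move 1 (L):
 5  4  3  7
12 15 10  6
 0 14  8 11
 2  1 13  9

After move 2 (R):
 5  4  3  7
12 15 10  6
14  0  8 11
 2  1 13  9

After move 3 (D):
 5  4  3  7
12 15 10  6
14  1  8 11
 2  0 13  9

After move 4 (L):
 5  4  3  7
12 15 10  6
14  1  8 11
 0  2 13  9

After move 5 (R):
 5  4  3  7
12 15 10  6
14  1  8 11
 2  0 13  9

After move 6 (U):
 5  4  3  7
12 15 10  6
14  0  8 11
 2  1 13  9

Answer:  5  4  3  7
12 15 10  6
14  0  8 11
 2  1 13  9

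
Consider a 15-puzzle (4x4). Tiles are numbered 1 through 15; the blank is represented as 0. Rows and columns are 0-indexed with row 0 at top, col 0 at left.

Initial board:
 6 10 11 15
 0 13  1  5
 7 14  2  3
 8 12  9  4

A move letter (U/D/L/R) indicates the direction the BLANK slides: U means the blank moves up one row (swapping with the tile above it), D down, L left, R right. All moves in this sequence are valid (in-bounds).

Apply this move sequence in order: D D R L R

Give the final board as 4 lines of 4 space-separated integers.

Answer:  6 10 11 15
 7 13  1  5
 8 14  2  3
12  0  9  4

Derivation:
After move 1 (D):
 6 10 11 15
 7 13  1  5
 0 14  2  3
 8 12  9  4

After move 2 (D):
 6 10 11 15
 7 13  1  5
 8 14  2  3
 0 12  9  4

After move 3 (R):
 6 10 11 15
 7 13  1  5
 8 14  2  3
12  0  9  4

After move 4 (L):
 6 10 11 15
 7 13  1  5
 8 14  2  3
 0 12  9  4

After move 5 (R):
 6 10 11 15
 7 13  1  5
 8 14  2  3
12  0  9  4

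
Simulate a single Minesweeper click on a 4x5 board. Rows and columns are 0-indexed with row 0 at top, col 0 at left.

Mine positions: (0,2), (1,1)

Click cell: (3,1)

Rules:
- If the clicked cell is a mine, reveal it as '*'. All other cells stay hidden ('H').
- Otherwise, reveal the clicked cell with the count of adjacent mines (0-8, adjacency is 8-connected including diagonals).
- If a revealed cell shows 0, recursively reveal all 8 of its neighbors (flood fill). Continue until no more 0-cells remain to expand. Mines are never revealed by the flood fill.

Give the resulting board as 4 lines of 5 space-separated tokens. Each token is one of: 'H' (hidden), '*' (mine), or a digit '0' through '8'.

H H H 1 0
H H 2 1 0
1 1 1 0 0
0 0 0 0 0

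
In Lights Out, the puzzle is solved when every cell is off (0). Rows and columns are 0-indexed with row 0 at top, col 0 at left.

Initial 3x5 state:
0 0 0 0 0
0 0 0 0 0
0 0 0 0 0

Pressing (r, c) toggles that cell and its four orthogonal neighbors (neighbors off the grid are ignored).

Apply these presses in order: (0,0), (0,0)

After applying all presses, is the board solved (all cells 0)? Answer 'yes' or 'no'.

After press 1 at (0,0):
1 1 0 0 0
1 0 0 0 0
0 0 0 0 0

After press 2 at (0,0):
0 0 0 0 0
0 0 0 0 0
0 0 0 0 0

Lights still on: 0

Answer: yes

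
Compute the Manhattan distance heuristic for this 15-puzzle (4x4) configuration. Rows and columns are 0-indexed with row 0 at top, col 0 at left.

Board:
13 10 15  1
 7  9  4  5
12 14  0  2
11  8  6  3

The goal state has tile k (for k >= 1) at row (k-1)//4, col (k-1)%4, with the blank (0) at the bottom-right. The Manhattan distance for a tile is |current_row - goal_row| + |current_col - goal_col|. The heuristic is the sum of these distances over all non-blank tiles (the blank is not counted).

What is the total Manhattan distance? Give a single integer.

Tile 13: at (0,0), goal (3,0), distance |0-3|+|0-0| = 3
Tile 10: at (0,1), goal (2,1), distance |0-2|+|1-1| = 2
Tile 15: at (0,2), goal (3,2), distance |0-3|+|2-2| = 3
Tile 1: at (0,3), goal (0,0), distance |0-0|+|3-0| = 3
Tile 7: at (1,0), goal (1,2), distance |1-1|+|0-2| = 2
Tile 9: at (1,1), goal (2,0), distance |1-2|+|1-0| = 2
Tile 4: at (1,2), goal (0,3), distance |1-0|+|2-3| = 2
Tile 5: at (1,3), goal (1,0), distance |1-1|+|3-0| = 3
Tile 12: at (2,0), goal (2,3), distance |2-2|+|0-3| = 3
Tile 14: at (2,1), goal (3,1), distance |2-3|+|1-1| = 1
Tile 2: at (2,3), goal (0,1), distance |2-0|+|3-1| = 4
Tile 11: at (3,0), goal (2,2), distance |3-2|+|0-2| = 3
Tile 8: at (3,1), goal (1,3), distance |3-1|+|1-3| = 4
Tile 6: at (3,2), goal (1,1), distance |3-1|+|2-1| = 3
Tile 3: at (3,3), goal (0,2), distance |3-0|+|3-2| = 4
Sum: 3 + 2 + 3 + 3 + 2 + 2 + 2 + 3 + 3 + 1 + 4 + 3 + 4 + 3 + 4 = 42

Answer: 42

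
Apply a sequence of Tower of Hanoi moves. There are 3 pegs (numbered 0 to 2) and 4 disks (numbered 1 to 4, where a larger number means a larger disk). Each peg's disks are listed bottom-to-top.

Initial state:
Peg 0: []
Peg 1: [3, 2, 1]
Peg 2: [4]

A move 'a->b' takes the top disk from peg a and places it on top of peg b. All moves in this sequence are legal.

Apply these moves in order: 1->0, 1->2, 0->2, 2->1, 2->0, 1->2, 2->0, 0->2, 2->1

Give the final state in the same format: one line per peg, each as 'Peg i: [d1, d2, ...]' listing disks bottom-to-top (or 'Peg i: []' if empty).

After move 1 (1->0):
Peg 0: [1]
Peg 1: [3, 2]
Peg 2: [4]

After move 2 (1->2):
Peg 0: [1]
Peg 1: [3]
Peg 2: [4, 2]

After move 3 (0->2):
Peg 0: []
Peg 1: [3]
Peg 2: [4, 2, 1]

After move 4 (2->1):
Peg 0: []
Peg 1: [3, 1]
Peg 2: [4, 2]

After move 5 (2->0):
Peg 0: [2]
Peg 1: [3, 1]
Peg 2: [4]

After move 6 (1->2):
Peg 0: [2]
Peg 1: [3]
Peg 2: [4, 1]

After move 7 (2->0):
Peg 0: [2, 1]
Peg 1: [3]
Peg 2: [4]

After move 8 (0->2):
Peg 0: [2]
Peg 1: [3]
Peg 2: [4, 1]

After move 9 (2->1):
Peg 0: [2]
Peg 1: [3, 1]
Peg 2: [4]

Answer: Peg 0: [2]
Peg 1: [3, 1]
Peg 2: [4]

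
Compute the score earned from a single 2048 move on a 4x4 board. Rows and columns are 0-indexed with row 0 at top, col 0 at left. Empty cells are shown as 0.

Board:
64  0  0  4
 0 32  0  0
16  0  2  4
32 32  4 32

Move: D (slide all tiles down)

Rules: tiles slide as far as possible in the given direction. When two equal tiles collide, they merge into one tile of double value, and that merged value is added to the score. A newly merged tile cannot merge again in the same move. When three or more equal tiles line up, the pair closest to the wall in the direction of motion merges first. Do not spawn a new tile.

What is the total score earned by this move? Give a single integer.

Slide down:
col 0: [64, 0, 16, 32] -> [0, 64, 16, 32]  score +0 (running 0)
col 1: [0, 32, 0, 32] -> [0, 0, 0, 64]  score +64 (running 64)
col 2: [0, 0, 2, 4] -> [0, 0, 2, 4]  score +0 (running 64)
col 3: [4, 0, 4, 32] -> [0, 0, 8, 32]  score +8 (running 72)
Board after move:
 0  0  0  0
64  0  0  0
16  0  2  8
32 64  4 32

Answer: 72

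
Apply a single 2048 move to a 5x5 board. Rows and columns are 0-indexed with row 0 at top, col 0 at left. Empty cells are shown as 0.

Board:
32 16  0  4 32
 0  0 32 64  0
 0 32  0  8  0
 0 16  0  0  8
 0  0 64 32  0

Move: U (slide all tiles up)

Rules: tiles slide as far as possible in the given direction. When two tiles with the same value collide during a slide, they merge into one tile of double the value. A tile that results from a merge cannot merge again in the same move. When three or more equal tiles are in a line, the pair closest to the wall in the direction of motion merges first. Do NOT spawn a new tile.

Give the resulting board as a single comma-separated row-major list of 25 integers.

Answer: 32, 16, 32, 4, 32, 0, 32, 64, 64, 8, 0, 16, 0, 8, 0, 0, 0, 0, 32, 0, 0, 0, 0, 0, 0

Derivation:
Slide up:
col 0: [32, 0, 0, 0, 0] -> [32, 0, 0, 0, 0]
col 1: [16, 0, 32, 16, 0] -> [16, 32, 16, 0, 0]
col 2: [0, 32, 0, 0, 64] -> [32, 64, 0, 0, 0]
col 3: [4, 64, 8, 0, 32] -> [4, 64, 8, 32, 0]
col 4: [32, 0, 0, 8, 0] -> [32, 8, 0, 0, 0]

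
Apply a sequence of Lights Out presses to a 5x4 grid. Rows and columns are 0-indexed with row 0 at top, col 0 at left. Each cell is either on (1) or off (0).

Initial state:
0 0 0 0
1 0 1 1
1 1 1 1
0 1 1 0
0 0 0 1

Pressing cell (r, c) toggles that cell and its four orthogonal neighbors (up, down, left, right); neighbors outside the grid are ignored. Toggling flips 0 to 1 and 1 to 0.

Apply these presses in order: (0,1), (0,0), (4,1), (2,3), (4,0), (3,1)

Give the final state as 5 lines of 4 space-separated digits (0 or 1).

Answer: 0 0 1 0
0 1 1 0
1 0 0 0
0 1 0 1
0 1 1 1

Derivation:
After press 1 at (0,1):
1 1 1 0
1 1 1 1
1 1 1 1
0 1 1 0
0 0 0 1

After press 2 at (0,0):
0 0 1 0
0 1 1 1
1 1 1 1
0 1 1 0
0 0 0 1

After press 3 at (4,1):
0 0 1 0
0 1 1 1
1 1 1 1
0 0 1 0
1 1 1 1

After press 4 at (2,3):
0 0 1 0
0 1 1 0
1 1 0 0
0 0 1 1
1 1 1 1

After press 5 at (4,0):
0 0 1 0
0 1 1 0
1 1 0 0
1 0 1 1
0 0 1 1

After press 6 at (3,1):
0 0 1 0
0 1 1 0
1 0 0 0
0 1 0 1
0 1 1 1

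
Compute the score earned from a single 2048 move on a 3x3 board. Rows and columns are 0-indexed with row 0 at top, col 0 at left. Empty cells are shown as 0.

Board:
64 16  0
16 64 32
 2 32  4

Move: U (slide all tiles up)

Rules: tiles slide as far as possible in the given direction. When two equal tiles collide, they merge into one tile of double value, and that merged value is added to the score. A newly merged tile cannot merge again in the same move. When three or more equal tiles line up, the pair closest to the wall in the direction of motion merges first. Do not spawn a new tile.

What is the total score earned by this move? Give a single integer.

Slide up:
col 0: [64, 16, 2] -> [64, 16, 2]  score +0 (running 0)
col 1: [16, 64, 32] -> [16, 64, 32]  score +0 (running 0)
col 2: [0, 32, 4] -> [32, 4, 0]  score +0 (running 0)
Board after move:
64 16 32
16 64  4
 2 32  0

Answer: 0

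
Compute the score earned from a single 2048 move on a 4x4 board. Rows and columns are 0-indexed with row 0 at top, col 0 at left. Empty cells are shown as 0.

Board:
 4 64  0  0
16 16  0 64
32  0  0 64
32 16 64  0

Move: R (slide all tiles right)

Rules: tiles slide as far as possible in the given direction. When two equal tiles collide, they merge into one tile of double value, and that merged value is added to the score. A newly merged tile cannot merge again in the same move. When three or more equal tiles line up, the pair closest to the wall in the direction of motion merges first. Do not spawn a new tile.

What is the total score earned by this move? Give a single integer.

Slide right:
row 0: [4, 64, 0, 0] -> [0, 0, 4, 64]  score +0 (running 0)
row 1: [16, 16, 0, 64] -> [0, 0, 32, 64]  score +32 (running 32)
row 2: [32, 0, 0, 64] -> [0, 0, 32, 64]  score +0 (running 32)
row 3: [32, 16, 64, 0] -> [0, 32, 16, 64]  score +0 (running 32)
Board after move:
 0  0  4 64
 0  0 32 64
 0  0 32 64
 0 32 16 64

Answer: 32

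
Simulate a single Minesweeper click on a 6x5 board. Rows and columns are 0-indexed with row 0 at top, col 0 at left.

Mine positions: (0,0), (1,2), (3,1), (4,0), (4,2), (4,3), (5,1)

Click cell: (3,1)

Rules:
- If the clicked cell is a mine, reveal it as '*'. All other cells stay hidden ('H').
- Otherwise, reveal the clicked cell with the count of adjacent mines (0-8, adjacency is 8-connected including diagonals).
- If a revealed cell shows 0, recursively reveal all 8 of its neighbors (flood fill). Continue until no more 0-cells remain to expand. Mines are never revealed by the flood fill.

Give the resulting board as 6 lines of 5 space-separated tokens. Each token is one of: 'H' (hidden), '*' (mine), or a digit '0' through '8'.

H H H H H
H H H H H
H H H H H
H * H H H
H H H H H
H H H H H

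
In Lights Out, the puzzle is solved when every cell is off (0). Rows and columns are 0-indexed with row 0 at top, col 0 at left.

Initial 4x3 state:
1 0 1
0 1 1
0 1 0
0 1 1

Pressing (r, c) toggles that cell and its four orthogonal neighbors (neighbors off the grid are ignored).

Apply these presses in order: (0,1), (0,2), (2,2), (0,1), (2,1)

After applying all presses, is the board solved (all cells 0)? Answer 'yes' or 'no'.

After press 1 at (0,1):
0 1 0
0 0 1
0 1 0
0 1 1

After press 2 at (0,2):
0 0 1
0 0 0
0 1 0
0 1 1

After press 3 at (2,2):
0 0 1
0 0 1
0 0 1
0 1 0

After press 4 at (0,1):
1 1 0
0 1 1
0 0 1
0 1 0

After press 5 at (2,1):
1 1 0
0 0 1
1 1 0
0 0 0

Lights still on: 5

Answer: no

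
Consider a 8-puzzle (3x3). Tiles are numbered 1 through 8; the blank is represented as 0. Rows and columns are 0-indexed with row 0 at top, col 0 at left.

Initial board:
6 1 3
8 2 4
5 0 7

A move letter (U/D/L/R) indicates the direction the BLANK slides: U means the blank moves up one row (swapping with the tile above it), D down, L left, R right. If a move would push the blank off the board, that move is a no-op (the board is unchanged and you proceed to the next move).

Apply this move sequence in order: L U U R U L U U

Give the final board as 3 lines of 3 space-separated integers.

Answer: 0 1 3
6 2 4
8 5 7

Derivation:
After move 1 (L):
6 1 3
8 2 4
0 5 7

After move 2 (U):
6 1 3
0 2 4
8 5 7

After move 3 (U):
0 1 3
6 2 4
8 5 7

After move 4 (R):
1 0 3
6 2 4
8 5 7

After move 5 (U):
1 0 3
6 2 4
8 5 7

After move 6 (L):
0 1 3
6 2 4
8 5 7

After move 7 (U):
0 1 3
6 2 4
8 5 7

After move 8 (U):
0 1 3
6 2 4
8 5 7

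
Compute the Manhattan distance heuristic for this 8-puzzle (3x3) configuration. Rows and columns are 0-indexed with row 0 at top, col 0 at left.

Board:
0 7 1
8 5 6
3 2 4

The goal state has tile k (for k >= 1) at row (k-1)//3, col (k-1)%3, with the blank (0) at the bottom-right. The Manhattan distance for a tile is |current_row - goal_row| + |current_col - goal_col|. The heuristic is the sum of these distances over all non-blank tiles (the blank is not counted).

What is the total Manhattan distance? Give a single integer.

Tile 7: at (0,1), goal (2,0), distance |0-2|+|1-0| = 3
Tile 1: at (0,2), goal (0,0), distance |0-0|+|2-0| = 2
Tile 8: at (1,0), goal (2,1), distance |1-2|+|0-1| = 2
Tile 5: at (1,1), goal (1,1), distance |1-1|+|1-1| = 0
Tile 6: at (1,2), goal (1,2), distance |1-1|+|2-2| = 0
Tile 3: at (2,0), goal (0,2), distance |2-0|+|0-2| = 4
Tile 2: at (2,1), goal (0,1), distance |2-0|+|1-1| = 2
Tile 4: at (2,2), goal (1,0), distance |2-1|+|2-0| = 3
Sum: 3 + 2 + 2 + 0 + 0 + 4 + 2 + 3 = 16

Answer: 16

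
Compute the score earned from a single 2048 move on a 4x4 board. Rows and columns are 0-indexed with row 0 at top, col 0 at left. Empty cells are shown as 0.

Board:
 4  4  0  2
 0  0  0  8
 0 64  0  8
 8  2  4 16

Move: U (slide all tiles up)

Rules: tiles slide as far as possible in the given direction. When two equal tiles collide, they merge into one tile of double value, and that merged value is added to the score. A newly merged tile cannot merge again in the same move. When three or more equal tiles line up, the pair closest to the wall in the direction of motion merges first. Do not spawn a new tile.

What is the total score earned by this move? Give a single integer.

Slide up:
col 0: [4, 0, 0, 8] -> [4, 8, 0, 0]  score +0 (running 0)
col 1: [4, 0, 64, 2] -> [4, 64, 2, 0]  score +0 (running 0)
col 2: [0, 0, 0, 4] -> [4, 0, 0, 0]  score +0 (running 0)
col 3: [2, 8, 8, 16] -> [2, 16, 16, 0]  score +16 (running 16)
Board after move:
 4  4  4  2
 8 64  0 16
 0  2  0 16
 0  0  0  0

Answer: 16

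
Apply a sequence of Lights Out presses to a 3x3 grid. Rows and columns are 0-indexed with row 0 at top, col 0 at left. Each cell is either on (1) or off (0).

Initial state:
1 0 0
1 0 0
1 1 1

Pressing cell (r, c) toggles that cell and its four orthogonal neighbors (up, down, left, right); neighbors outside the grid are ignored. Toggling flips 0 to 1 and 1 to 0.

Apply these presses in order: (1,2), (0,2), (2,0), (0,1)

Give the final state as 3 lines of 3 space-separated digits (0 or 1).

Answer: 0 0 1
0 0 0
0 0 0

Derivation:
After press 1 at (1,2):
1 0 1
1 1 1
1 1 0

After press 2 at (0,2):
1 1 0
1 1 0
1 1 0

After press 3 at (2,0):
1 1 0
0 1 0
0 0 0

After press 4 at (0,1):
0 0 1
0 0 0
0 0 0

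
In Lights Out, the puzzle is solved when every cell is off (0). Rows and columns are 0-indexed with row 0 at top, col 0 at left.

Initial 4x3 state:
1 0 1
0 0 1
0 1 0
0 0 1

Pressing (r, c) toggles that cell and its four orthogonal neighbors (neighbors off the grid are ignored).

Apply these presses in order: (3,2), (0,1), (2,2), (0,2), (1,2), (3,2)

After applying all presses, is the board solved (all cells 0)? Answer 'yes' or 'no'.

Answer: yes

Derivation:
After press 1 at (3,2):
1 0 1
0 0 1
0 1 1
0 1 0

After press 2 at (0,1):
0 1 0
0 1 1
0 1 1
0 1 0

After press 3 at (2,2):
0 1 0
0 1 0
0 0 0
0 1 1

After press 4 at (0,2):
0 0 1
0 1 1
0 0 0
0 1 1

After press 5 at (1,2):
0 0 0
0 0 0
0 0 1
0 1 1

After press 6 at (3,2):
0 0 0
0 0 0
0 0 0
0 0 0

Lights still on: 0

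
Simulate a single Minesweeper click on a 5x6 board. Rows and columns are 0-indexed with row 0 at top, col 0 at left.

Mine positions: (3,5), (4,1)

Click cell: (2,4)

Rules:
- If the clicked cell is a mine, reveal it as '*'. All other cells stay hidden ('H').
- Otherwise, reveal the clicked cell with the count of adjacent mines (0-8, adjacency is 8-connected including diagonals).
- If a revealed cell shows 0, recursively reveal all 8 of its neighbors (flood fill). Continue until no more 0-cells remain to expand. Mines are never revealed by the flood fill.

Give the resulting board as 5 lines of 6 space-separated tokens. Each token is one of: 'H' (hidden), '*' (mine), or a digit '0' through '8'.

H H H H H H
H H H H H H
H H H H 1 H
H H H H H H
H H H H H H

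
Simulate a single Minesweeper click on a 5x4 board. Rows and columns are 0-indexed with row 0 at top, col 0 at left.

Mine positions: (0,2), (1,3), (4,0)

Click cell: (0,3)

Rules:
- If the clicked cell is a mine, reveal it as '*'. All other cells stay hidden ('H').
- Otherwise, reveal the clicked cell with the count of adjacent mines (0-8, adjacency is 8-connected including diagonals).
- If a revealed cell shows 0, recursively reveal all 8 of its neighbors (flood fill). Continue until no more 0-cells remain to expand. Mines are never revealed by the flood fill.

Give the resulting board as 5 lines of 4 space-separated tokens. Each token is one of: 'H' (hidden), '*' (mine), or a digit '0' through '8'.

H H H 2
H H H H
H H H H
H H H H
H H H H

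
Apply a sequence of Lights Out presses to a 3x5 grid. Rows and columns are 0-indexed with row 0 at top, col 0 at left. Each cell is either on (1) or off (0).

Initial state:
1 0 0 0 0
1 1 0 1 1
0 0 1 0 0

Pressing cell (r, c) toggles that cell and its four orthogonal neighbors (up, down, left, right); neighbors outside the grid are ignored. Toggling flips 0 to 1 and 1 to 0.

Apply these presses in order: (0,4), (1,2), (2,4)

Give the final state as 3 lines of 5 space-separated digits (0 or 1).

After press 1 at (0,4):
1 0 0 1 1
1 1 0 1 0
0 0 1 0 0

After press 2 at (1,2):
1 0 1 1 1
1 0 1 0 0
0 0 0 0 0

After press 3 at (2,4):
1 0 1 1 1
1 0 1 0 1
0 0 0 1 1

Answer: 1 0 1 1 1
1 0 1 0 1
0 0 0 1 1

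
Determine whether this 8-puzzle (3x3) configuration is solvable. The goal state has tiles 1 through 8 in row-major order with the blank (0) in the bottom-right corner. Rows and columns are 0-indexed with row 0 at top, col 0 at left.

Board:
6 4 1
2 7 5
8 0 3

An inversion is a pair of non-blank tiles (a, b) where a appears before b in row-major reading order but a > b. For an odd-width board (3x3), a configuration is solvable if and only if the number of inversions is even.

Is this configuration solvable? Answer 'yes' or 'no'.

Answer: yes

Derivation:
Inversions (pairs i<j in row-major order where tile[i] > tile[j] > 0): 12
12 is even, so the puzzle is solvable.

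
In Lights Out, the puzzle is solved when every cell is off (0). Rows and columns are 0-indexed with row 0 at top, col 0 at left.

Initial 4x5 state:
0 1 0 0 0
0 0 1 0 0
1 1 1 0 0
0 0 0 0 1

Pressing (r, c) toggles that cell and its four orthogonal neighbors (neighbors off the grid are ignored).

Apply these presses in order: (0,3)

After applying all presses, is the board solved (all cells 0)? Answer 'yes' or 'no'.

Answer: no

Derivation:
After press 1 at (0,3):
0 1 1 1 1
0 0 1 1 0
1 1 1 0 0
0 0 0 0 1

Lights still on: 10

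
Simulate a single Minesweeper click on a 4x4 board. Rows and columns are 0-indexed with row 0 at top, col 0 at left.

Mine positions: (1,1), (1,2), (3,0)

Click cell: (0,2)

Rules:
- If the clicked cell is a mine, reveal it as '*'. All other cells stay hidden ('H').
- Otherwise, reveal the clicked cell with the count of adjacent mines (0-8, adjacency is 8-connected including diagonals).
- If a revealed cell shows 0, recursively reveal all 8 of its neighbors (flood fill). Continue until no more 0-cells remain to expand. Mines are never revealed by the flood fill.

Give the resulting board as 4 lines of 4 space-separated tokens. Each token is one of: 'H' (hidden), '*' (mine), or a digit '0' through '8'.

H H 2 H
H H H H
H H H H
H H H H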